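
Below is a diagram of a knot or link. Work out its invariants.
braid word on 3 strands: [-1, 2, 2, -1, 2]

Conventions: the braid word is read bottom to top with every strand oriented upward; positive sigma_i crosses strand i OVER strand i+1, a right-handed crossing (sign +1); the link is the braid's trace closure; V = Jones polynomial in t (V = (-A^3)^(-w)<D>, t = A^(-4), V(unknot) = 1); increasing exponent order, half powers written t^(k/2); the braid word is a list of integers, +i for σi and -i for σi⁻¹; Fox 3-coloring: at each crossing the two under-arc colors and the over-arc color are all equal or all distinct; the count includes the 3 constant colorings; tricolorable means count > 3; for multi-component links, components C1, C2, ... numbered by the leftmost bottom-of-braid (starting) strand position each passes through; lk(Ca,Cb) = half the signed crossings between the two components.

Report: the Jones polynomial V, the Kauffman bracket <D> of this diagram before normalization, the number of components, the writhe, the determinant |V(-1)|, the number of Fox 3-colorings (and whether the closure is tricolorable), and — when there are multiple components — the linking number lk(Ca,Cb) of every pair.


V = -t^(-3/2) + t^(-1/2) - 2t^(1/2) + t^(3/2) - 2t^(5/2) + t^(7/2)
<D> = -A^-11 + 2A^-7 - A^-3 + 2A - A^5 + A^9 (w = +1)
2 components over 5 crossings, w = +1
lk(C1,C2): 0
3 Fox colorings among 3^5, |V(-1)| = 8: not tricolorable
why: the span of V is 5, within the link bound 5 + 2 - 1


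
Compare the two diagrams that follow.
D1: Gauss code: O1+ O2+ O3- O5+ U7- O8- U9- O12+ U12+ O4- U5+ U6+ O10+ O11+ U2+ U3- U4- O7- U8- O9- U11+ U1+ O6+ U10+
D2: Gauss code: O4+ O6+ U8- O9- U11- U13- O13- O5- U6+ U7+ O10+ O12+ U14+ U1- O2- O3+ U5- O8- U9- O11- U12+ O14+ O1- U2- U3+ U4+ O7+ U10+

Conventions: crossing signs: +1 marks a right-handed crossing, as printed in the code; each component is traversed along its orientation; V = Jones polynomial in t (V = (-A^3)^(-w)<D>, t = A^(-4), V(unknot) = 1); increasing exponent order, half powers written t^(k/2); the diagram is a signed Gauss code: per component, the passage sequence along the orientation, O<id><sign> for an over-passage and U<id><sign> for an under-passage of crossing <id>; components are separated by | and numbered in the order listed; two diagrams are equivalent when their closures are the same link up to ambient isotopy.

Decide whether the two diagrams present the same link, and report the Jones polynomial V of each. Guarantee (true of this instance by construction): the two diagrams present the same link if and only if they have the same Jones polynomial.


equivalent: yes
V(D1) = t^-4 - 2t^-3 + 3t^-2 - 4t^-1 + 5 - 4t + 3t^2 - 2t^3 + t^4  (w +2, c 12, <D> = A^-10 - 2A^-6 + 3A^-2 - 4A^2 + 5A^6 - 4A^10 + 3A^14 - 2A^18 + A^22)
V(D2) = t^-4 - 2t^-3 + 3t^-2 - 4t^-1 + 5 - 4t + 3t^2 - 2t^3 + t^4  (w 0, c 14, <D> = A^-16 - 2A^-12 + 3A^-8 - 4A^-4 + 5 - 4A^4 + 3A^8 - 2A^12 + A^16)
why: Reidemeister moves carry D1 (12 crossings) to D2 (14)


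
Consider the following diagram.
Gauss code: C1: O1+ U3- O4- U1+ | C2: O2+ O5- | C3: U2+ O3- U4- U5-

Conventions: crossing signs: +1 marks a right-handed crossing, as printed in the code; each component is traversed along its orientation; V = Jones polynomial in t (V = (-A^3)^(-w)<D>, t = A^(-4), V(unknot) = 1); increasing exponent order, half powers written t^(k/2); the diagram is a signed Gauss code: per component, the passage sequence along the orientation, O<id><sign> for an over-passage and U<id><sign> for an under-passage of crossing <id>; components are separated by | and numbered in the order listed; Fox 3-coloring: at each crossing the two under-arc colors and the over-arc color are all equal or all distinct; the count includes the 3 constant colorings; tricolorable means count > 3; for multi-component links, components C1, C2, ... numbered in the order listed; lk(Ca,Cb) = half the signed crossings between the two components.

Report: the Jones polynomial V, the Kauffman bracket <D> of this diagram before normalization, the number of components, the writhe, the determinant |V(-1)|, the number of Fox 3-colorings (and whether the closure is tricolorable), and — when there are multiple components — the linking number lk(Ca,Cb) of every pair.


Jones polynomial: V(t) = t^-3 + t^-2 + t^-1 + 1
<D> = -A^-3 - A - A^5 - A^9; writhe -1
components 3, writhe -1 (5 crossings)
linking number lk(C1,C2) = 0
lk(C1,C3): -1
lk(C2,C3) = 0
3-colorings: 9 of 3^6, det 0 — tricolorable
note: |V(-1)| = 0: so tricolorable, since 3 divides 0


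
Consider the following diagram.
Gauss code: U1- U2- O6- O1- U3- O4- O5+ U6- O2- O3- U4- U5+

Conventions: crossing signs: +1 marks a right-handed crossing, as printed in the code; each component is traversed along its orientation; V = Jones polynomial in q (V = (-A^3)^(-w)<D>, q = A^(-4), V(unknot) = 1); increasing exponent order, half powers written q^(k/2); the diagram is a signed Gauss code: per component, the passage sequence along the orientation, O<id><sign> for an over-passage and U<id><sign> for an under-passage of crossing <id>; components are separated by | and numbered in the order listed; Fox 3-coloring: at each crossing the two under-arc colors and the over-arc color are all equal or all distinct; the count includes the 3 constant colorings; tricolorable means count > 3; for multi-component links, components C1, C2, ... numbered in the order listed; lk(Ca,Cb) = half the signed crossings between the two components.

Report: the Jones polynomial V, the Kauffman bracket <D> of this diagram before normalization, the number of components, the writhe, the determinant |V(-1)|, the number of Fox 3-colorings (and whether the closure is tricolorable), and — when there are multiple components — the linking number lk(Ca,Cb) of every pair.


V = -q^-4 + q^-3 + q^-1
<D> = A^-8 + 1 - A^4 (w = -4)
1 component over 6 crossings, w = -4
9 Fox colorings among 3^6, |V(-1)| = 3: tricolorable
why: V spans 3 powers of q: at least 3 crossings in any diagram


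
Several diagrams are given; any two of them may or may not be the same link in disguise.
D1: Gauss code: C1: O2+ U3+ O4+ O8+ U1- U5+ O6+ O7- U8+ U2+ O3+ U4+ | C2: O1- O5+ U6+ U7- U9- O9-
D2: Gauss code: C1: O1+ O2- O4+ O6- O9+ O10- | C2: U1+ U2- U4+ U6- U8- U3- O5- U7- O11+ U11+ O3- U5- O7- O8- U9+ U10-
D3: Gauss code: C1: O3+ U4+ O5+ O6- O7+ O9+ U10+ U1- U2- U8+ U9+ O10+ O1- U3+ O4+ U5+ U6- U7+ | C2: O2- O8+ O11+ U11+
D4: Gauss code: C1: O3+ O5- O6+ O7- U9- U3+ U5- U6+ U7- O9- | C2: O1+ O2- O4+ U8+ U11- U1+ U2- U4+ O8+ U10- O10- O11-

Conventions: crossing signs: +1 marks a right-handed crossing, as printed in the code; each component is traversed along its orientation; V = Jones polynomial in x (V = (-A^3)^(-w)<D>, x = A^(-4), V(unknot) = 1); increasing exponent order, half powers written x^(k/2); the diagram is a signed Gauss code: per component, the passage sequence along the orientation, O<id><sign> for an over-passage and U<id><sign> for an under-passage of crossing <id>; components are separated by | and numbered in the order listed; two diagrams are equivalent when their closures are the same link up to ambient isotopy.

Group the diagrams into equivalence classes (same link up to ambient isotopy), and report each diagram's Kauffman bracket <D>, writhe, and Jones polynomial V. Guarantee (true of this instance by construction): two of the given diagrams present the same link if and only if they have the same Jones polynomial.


classes: {D1, D3} | {D2} | {D4}
V(D1) = -x^(1/2) - x^(3/2) - x^(5/2) + x^(9/2)  [9 crossings, <D> = -A^-9 + A^-1 + A^3 + A^7, w = +3]
D2 (bracket A^-7 + A^-3 + A - A^9; 11 crossings at w = -3): V = x^(-9/2) - x^(-5/2) - x^(-3/2) - x^(-1/2)
V(D3) = -x^(1/2) - x^(3/2) - x^(5/2) + x^(9/2)  (w +5, c 11, <D> = -A^-3 + A^5 + A^9 + A^13)
V(D4) = -x^(-1/2) - x^(1/2)  (w -1, c 11, <D> = A^-5 + A^-1)
note: 3 classes among 4 diagrams; unequal V(x) rules out equality


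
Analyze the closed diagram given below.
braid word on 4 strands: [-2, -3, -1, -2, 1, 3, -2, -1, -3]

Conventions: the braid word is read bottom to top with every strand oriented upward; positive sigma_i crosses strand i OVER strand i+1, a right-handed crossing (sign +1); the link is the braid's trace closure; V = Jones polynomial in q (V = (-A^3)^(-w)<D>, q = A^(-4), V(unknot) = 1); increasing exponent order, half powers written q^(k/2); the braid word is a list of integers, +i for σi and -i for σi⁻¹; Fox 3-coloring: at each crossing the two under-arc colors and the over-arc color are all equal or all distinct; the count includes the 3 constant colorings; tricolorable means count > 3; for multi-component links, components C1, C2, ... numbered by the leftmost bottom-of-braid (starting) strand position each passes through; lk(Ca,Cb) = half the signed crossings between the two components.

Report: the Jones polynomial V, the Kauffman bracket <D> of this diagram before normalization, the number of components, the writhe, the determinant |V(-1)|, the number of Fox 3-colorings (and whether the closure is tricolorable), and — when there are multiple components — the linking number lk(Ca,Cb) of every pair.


Jones polynomial: V(q) = -q^-4 + q^-3 + q^-1
<D> = -A^-11 - A^-3 + A; writhe -5
components 1, writhe -5 (9 crossings)
3-colorings: 9 of 3^9, det 3 — tricolorable
note: |V(-1)| = 3: so tricolorable, since 3 divides 3


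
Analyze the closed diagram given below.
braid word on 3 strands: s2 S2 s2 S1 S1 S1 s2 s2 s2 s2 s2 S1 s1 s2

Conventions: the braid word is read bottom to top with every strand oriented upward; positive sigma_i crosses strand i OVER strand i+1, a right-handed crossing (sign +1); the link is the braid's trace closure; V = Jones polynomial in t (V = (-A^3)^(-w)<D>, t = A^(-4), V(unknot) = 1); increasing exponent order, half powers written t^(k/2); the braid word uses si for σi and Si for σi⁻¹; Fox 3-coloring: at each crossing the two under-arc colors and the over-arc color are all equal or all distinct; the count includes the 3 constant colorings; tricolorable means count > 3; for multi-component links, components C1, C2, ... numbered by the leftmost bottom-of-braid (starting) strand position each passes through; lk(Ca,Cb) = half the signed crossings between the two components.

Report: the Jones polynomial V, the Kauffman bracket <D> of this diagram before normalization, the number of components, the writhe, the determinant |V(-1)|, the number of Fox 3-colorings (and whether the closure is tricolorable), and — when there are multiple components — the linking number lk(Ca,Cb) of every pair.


Jones polynomial: V(t) = -t^-1 + 1 - t + 3t^2 - 2t^3 + 3t^4 - 3t^5 + 3t^6 - 2t^7 + t^8 - t^9
<D> = -A^-24 + A^-20 - 2A^-16 + 3A^-12 - 3A^-8 + 3A^-4 - 2 + 3A^4 - A^8 + A^12 - A^16; writhe +4
components 1, writhe +4 (14 crossings)
3-colorings: 9 of 3^14, det 21 — tricolorable
note: |V(-1)| = 21: so tricolorable, since 3 divides 21


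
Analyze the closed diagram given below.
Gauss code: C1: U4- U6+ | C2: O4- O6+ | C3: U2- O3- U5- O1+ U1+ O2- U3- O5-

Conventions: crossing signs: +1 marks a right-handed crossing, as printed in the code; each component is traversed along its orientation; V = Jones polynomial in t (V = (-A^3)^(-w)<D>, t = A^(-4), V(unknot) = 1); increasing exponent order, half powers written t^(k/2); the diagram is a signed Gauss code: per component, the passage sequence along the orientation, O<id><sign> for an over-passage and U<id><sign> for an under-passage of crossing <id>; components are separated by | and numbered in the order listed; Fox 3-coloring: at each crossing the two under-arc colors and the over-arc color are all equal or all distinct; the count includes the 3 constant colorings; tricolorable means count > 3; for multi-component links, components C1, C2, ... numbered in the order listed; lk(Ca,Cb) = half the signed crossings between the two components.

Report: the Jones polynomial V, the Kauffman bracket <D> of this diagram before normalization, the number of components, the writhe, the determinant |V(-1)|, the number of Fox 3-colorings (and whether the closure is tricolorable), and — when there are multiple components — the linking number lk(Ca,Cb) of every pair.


V = -t^-5 - t^-4 + t^-3 + 2t^-2 + 2t^-1 + 1
<D> = A^-6 + 2A^-2 + 2A^2 + A^6 - A^10 - A^14 (w = -2)
3 components over 6 crossings, w = -2
lk(C1,C2): 0
lk(C1,C3) = 0
linking number lk(C2,C3) = 0
81 Fox colorings among 3^7, |V(-1)| = 0: tricolorable
why: the span of V is 5, within the link bound 6 + 3 - 1


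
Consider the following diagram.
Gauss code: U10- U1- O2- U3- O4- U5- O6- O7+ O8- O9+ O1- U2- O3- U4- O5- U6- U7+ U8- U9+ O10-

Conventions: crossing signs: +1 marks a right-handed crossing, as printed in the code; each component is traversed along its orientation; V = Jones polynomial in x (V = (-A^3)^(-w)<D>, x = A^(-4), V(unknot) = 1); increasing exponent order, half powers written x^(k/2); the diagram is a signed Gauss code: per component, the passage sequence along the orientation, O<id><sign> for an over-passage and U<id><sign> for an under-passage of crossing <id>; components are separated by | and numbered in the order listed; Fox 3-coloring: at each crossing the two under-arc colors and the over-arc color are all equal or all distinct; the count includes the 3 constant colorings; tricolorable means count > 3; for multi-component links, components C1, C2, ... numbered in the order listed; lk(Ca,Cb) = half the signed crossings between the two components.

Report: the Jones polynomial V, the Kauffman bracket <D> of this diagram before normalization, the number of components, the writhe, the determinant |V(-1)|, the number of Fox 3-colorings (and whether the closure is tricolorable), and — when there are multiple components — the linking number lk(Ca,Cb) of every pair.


V(x) = -x^-7 + x^-6 - x^-5 + x^-4 + x^-2
bracket: A^-10 + A^-2 - A^2 + A^6 - A^10, w = -6
1 component, writhe -6, over 10 crossings
det 5, colorings 3 of 3^10 — not tricolorable
observation: |V(-1)| = 5: so not tricolorable, since 3 does not divide 5


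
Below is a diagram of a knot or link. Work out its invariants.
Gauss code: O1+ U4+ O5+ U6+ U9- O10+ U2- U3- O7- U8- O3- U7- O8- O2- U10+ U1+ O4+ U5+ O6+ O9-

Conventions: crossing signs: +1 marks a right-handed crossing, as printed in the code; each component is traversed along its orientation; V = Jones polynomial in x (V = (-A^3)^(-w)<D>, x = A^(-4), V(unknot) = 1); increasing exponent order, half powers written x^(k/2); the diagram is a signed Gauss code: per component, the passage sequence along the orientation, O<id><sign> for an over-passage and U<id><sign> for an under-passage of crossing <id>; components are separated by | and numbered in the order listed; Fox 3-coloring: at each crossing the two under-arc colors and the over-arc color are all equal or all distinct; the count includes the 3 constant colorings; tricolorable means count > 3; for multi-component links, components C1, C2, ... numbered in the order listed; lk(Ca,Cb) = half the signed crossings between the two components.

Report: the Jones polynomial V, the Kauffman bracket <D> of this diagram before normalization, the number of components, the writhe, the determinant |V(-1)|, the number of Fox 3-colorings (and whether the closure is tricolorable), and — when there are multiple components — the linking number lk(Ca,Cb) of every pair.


V(x) = -x^-3 + x^-2 - x^-1 + 3 - x + x^2 - x^3
bracket: -A^-12 + A^-8 - A^-4 + 3 - A^4 + A^8 - A^12, w = 0
1 component, writhe 0, over 10 crossings
det 9, colorings 27 of 3^10 — tricolorable
observation: palindromic: swapping x for 1/x fixes V


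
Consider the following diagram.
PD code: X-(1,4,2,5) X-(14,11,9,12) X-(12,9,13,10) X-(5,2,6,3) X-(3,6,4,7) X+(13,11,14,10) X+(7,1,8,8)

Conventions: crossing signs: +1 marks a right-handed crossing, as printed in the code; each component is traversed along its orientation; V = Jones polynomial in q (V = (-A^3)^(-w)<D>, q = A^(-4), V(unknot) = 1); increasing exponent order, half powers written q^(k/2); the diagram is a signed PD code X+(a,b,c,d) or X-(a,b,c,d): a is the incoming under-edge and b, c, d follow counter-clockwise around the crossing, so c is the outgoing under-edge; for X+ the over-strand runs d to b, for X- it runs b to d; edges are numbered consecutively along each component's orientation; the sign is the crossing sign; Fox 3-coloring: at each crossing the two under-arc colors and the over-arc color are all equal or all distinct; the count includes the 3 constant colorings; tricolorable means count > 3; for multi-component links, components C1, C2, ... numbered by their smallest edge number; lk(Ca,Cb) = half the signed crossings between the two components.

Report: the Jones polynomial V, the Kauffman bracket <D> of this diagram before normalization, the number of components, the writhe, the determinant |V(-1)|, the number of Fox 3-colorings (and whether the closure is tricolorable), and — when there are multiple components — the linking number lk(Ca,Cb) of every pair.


Jones polynomial: V(q) = q^(-9/2) - q^(-5/2) - q^(-3/2) - q^(-1/2)
<D> = A^-7 + A^-3 + A - A^9; writhe -3
components 2, writhe -3 (7 crossings)
linking number lk(C1,C2) = 0
3-colorings: 27 of 3^7, det 0 — tricolorable
note: w = -3 (over 7 crossings) is diagram-only; (-A^3)^(3) removes it from V


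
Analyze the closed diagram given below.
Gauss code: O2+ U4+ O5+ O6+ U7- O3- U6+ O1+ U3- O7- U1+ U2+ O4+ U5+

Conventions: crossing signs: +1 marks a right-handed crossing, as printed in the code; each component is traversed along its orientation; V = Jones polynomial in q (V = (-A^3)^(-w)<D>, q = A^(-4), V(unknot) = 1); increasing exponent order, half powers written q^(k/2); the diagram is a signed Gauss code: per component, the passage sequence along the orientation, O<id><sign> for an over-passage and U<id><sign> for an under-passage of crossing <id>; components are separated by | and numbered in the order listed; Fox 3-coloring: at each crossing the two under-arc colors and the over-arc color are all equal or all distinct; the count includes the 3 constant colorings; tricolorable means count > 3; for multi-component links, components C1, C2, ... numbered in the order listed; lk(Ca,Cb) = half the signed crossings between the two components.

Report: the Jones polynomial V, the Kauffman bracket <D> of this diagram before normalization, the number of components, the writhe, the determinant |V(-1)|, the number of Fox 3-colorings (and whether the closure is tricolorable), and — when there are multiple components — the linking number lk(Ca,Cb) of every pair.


V(q) = q^-1 - 1 + 2q - 3q^2 + 3q^3 - 2q^4 + 2q^5 - q^6
bracket: A^-15 - 2A^-11 + 2A^-7 - 3A^-3 + 3A - 2A^5 + A^9 - A^13, w = +3
1 component, writhe +3, over 7 crossings
det 15, colorings 9 of 3^7 — tricolorable
observation: w = +3 (over 7 crossings) is diagram-only; (-A^3)^(-3) removes it from V


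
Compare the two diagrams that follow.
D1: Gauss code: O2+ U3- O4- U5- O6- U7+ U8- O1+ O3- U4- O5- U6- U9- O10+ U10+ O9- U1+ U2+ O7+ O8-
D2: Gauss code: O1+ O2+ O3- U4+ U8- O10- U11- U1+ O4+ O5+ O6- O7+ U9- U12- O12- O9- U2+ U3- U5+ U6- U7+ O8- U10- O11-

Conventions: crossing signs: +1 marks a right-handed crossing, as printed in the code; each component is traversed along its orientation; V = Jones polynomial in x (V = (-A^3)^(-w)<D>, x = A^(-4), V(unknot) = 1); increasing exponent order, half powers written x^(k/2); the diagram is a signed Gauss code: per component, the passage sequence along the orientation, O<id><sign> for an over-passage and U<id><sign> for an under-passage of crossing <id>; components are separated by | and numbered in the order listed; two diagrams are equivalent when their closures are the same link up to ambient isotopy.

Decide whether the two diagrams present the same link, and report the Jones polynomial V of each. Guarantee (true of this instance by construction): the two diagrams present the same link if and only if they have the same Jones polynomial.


equivalent: no
D1 (bracket A^-2 + A^6 - A^10; 10 crossings at w = -2): V = -x^-4 + x^-3 + x^-1
D2 (bracket A^-6; 12 crossings at w = -2): V = 1
key observation: 2 classes among 2 diagrams; unequal V(x) rules out equality


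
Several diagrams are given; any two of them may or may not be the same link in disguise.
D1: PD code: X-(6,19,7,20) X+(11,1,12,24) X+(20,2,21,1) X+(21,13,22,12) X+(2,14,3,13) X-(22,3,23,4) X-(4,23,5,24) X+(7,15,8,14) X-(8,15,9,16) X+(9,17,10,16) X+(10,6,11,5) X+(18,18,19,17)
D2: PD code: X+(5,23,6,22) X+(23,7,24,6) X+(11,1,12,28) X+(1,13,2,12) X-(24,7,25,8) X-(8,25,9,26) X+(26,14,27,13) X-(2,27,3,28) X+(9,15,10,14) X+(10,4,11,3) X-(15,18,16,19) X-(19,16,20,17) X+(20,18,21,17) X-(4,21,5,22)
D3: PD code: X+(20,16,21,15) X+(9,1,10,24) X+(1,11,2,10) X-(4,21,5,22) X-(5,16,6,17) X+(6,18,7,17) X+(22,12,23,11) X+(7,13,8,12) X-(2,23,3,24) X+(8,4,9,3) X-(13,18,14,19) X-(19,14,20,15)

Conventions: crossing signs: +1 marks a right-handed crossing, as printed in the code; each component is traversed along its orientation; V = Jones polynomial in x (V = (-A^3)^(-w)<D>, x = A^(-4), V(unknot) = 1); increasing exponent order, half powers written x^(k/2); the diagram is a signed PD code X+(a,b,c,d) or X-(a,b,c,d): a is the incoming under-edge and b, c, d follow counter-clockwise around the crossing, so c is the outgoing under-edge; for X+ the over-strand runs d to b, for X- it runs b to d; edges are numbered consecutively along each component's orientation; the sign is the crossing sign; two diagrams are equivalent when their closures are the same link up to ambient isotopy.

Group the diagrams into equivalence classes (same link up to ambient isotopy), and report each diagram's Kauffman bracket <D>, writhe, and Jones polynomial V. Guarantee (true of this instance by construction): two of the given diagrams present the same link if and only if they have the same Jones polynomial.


grouping into links: {D1, D2, D3}
V(D1) = 1  (w +4, c 12, <D> = A^12)
V(D2) = 1  (w +2, c 14, <D> = A^6)
D3 (bracket A^6; 12 crossings at w = +2): V = 1
why: all 3 diagrams share one V(x), hence one class


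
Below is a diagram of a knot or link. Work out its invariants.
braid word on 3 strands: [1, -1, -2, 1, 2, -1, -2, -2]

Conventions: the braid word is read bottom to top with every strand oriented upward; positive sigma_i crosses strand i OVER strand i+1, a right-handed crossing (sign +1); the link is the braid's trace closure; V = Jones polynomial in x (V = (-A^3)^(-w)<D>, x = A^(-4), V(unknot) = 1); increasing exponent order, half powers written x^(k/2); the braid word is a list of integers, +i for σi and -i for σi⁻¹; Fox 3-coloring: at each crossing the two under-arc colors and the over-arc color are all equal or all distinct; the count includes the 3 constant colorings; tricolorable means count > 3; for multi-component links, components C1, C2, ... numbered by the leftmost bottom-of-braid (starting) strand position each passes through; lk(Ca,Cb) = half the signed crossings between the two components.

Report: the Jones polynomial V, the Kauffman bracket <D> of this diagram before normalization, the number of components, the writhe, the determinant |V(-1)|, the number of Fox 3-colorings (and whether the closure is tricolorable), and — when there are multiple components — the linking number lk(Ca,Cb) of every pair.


V(x) = -x^-4 + x^-3 + x^-1
bracket: A^-2 + A^6 - A^10, w = -2
1 component, writhe -2, over 8 crossings
det 3, colorings 9 of 3^8 — tricolorable
observation: V spans 3 powers of x: at least 3 crossings in any diagram


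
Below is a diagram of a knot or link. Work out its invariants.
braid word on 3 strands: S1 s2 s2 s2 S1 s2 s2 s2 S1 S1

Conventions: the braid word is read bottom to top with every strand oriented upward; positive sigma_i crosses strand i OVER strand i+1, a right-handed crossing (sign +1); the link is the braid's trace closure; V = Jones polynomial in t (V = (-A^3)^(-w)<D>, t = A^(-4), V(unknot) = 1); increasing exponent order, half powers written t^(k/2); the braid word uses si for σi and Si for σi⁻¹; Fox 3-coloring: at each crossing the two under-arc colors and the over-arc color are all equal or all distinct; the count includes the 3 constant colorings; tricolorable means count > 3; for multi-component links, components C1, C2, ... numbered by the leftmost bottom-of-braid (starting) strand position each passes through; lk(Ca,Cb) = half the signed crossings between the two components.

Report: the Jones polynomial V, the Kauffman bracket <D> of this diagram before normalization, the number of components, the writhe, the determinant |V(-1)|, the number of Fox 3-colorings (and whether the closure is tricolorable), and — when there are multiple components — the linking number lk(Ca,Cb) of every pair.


V(t) = t^-3 - 2t^-2 + 4t^-1 - 6 + 8t - 8t^2 + 8t^3 - 7t^4 + 4t^5 - 2t^6 + t^7
bracket: A^-22 - 2A^-18 + 4A^-14 - 7A^-10 + 8A^-6 - 8A^-2 + 8A^2 - 6A^6 + 4A^10 - 2A^14 + A^18, w = +2
1 component, writhe +2, over 10 crossings
det 51, colorings 9 of 3^10 — tricolorable
observation: w = +2 shifts under R1 moves; the (-A^3)^(-2) factor cancels that in V


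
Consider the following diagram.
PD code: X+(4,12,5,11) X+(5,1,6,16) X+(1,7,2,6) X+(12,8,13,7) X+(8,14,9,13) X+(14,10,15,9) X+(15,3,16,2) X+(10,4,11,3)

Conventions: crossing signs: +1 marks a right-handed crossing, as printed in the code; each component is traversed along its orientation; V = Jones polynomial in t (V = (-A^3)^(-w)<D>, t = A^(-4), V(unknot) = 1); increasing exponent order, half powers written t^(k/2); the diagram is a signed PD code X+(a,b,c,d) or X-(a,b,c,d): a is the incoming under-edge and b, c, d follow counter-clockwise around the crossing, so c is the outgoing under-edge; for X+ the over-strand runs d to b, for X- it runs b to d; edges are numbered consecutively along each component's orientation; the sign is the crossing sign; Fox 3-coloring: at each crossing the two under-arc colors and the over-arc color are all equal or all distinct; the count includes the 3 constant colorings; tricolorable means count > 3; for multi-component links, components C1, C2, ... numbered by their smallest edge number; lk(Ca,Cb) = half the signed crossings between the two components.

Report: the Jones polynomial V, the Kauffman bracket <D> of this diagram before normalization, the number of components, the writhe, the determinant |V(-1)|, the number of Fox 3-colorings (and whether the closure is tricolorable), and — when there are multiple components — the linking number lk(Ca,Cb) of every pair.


Jones polynomial: V(t) = t^3 + t^5 - t^8
<D> = -A^-8 + A^4 + A^12; writhe +8
components 1, writhe +8 (8 crossings)
3-colorings: 9 of 3^8, det 3 — tricolorable
note: det 3 = |V(-1)|; divisible by 3, so tricolorable


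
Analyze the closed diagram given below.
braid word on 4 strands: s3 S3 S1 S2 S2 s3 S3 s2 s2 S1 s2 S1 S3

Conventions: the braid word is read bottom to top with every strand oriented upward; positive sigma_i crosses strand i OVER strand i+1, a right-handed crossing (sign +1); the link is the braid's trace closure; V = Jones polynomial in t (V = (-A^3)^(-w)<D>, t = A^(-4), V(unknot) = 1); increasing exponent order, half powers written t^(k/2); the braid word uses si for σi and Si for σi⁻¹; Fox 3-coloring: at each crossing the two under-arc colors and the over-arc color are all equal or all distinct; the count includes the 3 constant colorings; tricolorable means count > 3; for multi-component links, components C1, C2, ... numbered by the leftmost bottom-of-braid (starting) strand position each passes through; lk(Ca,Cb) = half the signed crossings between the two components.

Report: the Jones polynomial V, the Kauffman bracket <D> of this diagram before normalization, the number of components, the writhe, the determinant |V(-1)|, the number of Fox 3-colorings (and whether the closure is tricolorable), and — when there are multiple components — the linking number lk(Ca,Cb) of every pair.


V = -t^-4 + t^-3 + t^-1
<D> = -A^-5 - A^3 + A^7 (w = -3)
1 component over 13 crossings, w = -3
9 Fox colorings among 3^13, |V(-1)| = 3: tricolorable
why: det 3 = |V(-1)|; divisible by 3, so tricolorable


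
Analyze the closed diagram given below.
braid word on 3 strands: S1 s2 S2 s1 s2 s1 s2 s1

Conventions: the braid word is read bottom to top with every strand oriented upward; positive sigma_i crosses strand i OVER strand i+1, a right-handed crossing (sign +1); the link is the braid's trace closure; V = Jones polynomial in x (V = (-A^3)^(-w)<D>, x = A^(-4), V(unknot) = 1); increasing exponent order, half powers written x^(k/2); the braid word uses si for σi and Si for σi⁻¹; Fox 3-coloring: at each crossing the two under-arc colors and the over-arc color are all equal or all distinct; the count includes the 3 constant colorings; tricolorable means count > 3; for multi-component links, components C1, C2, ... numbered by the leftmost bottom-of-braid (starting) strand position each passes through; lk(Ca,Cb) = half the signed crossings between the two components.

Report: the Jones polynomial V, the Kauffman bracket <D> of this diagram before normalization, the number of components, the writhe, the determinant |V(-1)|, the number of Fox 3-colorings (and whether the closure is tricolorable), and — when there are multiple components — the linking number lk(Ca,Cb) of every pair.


V = x + x^3 - x^4
<D> = -A^-4 + 1 + A^8 (w = +4)
1 component over 8 crossings, w = +4
9 Fox colorings among 3^8, |V(-1)| = 3: tricolorable
why: |V(-1)| = 3: so tricolorable, since 3 divides 3


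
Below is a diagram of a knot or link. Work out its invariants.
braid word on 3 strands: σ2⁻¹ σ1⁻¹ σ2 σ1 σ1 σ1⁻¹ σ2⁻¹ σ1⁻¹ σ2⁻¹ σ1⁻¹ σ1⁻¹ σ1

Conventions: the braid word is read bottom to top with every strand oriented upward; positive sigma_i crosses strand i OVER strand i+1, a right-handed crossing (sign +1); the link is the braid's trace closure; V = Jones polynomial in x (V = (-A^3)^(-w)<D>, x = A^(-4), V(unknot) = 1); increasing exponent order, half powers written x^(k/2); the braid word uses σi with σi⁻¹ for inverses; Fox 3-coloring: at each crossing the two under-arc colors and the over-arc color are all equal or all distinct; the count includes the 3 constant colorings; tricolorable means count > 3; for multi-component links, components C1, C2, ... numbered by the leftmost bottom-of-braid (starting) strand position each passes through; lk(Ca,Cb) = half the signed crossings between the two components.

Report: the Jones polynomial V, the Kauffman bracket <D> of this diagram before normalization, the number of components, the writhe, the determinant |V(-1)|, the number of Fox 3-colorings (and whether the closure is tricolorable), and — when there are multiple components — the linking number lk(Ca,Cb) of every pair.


V = -x^-4 + x^-3 + x^-1
<D> = A^-8 + 1 - A^4 (w = -4)
1 component over 12 crossings, w = -4
9 Fox colorings among 3^12, |V(-1)| = 3: tricolorable
why: the span of V is 3, forcing >= 3 crossings in any diagram


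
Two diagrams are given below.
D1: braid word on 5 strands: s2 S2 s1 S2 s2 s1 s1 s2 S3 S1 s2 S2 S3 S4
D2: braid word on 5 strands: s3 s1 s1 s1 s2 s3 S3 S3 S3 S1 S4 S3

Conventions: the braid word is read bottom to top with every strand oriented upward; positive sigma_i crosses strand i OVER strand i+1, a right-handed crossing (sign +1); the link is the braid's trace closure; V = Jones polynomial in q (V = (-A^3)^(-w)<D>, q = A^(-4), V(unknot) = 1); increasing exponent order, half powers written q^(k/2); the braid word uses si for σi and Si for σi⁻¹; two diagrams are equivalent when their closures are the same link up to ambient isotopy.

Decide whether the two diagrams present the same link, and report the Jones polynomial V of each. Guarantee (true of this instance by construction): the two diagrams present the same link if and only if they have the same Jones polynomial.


same link: yes
V(D1) = q^-2 + 2 + q^2  [14 crossings, <D> = A^-8 + 2 + A^8, w = 0]
D2 (bracket A^-8 + 2 + A^8; 12 crossings at w = 0): V = q^-2 + 2 + q^2
note: all 2 diagrams share one V(q), hence one class


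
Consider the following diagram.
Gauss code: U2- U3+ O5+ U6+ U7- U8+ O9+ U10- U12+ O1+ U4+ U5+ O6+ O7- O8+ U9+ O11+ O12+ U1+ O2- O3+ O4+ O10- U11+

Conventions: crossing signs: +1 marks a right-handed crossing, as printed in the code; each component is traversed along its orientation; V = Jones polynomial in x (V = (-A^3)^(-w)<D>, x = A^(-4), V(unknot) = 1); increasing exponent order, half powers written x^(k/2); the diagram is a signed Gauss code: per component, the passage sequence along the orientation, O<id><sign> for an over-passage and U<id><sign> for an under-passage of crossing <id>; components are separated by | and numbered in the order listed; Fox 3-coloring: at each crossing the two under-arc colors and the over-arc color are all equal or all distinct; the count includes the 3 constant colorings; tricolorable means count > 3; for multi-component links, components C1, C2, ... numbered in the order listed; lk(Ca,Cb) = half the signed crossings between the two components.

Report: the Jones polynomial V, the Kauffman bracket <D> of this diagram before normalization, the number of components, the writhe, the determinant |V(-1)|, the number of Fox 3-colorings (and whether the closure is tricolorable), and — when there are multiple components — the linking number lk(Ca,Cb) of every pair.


V = x^2 - x^3 + 3x^4 - 3x^5 + 3x^6 - 3x^7 + 2x^8 - x^9
<D> = -A^-18 + 2A^-14 - 3A^-10 + 3A^-6 - 3A^-2 + 3A^2 - A^6 + A^10 (w = +6)
1 component over 12 crossings, w = +6
3 Fox colorings among 3^12, |V(-1)| = 17: not tricolorable
why: w = +6 shifts under R1 moves; the (-A^3)^(-6) factor cancels that in V


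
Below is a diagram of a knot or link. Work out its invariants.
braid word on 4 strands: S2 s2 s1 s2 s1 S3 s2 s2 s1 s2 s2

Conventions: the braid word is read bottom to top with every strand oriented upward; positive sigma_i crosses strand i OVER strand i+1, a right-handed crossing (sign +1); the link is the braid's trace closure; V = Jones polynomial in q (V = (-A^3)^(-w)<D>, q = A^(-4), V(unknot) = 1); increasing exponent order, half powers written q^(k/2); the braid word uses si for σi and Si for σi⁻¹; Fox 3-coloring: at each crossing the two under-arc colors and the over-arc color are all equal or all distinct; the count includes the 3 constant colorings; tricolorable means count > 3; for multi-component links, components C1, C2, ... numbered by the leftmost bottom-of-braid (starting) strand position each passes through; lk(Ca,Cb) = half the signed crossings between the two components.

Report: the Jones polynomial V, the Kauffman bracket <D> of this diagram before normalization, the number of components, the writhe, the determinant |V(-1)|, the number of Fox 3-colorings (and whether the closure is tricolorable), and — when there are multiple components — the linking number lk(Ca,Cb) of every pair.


Jones polynomial: V(q) = q^3 + q^5 - q^8
<D> = A^-11 - A - A^9; writhe +7
components 1, writhe +7 (11 crossings)
3-colorings: 9 of 3^11, det 3 — tricolorable
note: inverse pairs cancel, leaving σ1 σ2 σ1 σ3⁻¹ σ2 σ2 σ1 σ2 σ2


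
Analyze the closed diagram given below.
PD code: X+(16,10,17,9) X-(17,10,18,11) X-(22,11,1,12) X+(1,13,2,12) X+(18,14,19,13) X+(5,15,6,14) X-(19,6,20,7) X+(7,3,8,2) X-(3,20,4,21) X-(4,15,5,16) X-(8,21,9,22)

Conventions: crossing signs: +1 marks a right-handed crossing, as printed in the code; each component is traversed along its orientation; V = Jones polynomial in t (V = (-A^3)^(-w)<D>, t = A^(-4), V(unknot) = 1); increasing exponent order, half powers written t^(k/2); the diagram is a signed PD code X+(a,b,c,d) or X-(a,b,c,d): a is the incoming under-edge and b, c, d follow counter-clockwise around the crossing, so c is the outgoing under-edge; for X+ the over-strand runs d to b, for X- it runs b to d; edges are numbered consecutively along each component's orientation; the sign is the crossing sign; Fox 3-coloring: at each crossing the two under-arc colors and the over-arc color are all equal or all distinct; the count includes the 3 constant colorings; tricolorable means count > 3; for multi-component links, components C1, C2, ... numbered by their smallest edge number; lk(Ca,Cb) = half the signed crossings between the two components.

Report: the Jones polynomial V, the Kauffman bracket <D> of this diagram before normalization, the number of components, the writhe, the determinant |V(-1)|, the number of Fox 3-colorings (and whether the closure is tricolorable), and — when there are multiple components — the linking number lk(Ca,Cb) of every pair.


V(t) = 1
bracket: -A^-3, w = -1
1 component, writhe -1, over 11 crossings
det 1, colorings 3 of 3^11 — not tricolorable
observation: |V(-1)| = 1: so not tricolorable, since 3 does not divide 1


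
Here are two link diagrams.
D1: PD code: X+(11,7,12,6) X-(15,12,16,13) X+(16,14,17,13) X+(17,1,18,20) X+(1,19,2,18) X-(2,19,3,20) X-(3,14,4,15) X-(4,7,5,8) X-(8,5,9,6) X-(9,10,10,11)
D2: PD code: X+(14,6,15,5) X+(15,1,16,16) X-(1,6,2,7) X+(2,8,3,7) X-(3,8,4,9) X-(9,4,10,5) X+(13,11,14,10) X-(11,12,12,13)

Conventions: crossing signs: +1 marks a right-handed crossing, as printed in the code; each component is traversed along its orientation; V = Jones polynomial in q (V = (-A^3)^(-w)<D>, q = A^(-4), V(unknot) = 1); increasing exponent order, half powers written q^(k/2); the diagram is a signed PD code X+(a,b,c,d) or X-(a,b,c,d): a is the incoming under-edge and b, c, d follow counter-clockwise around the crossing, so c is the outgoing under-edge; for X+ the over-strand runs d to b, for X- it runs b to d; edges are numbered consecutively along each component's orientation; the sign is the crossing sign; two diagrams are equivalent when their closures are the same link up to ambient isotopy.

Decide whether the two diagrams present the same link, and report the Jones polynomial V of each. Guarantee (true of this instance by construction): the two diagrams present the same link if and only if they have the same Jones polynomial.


equivalent: yes
D1 (bracket A^-6; 10 crossings at w = -2): V = 1
V(D2) = 1  [8 crossings, <D> = 1, w = 0]
observation: all 2 diagrams share one V(q), hence one class


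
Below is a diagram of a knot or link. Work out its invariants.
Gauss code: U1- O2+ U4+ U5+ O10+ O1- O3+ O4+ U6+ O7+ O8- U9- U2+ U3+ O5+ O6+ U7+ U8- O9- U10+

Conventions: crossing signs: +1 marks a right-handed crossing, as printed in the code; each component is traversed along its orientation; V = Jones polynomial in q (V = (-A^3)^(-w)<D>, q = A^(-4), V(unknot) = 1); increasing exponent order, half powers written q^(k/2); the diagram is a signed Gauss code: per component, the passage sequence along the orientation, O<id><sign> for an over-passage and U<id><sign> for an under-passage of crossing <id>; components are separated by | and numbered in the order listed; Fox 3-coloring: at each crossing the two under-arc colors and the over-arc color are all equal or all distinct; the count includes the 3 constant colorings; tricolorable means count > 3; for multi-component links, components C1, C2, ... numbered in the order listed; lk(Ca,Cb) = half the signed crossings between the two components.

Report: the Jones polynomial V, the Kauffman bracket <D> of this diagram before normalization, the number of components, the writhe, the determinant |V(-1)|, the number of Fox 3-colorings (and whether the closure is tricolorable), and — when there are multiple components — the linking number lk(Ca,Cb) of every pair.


V(q) = q + q^3 - q^4
bracket: -A^-4 + 1 + A^8, w = +4
1 component, writhe +4, over 10 crossings
det 3, colorings 9 of 3^10 — tricolorable
observation: det 3 = |V(-1)|; divisible by 3, so tricolorable


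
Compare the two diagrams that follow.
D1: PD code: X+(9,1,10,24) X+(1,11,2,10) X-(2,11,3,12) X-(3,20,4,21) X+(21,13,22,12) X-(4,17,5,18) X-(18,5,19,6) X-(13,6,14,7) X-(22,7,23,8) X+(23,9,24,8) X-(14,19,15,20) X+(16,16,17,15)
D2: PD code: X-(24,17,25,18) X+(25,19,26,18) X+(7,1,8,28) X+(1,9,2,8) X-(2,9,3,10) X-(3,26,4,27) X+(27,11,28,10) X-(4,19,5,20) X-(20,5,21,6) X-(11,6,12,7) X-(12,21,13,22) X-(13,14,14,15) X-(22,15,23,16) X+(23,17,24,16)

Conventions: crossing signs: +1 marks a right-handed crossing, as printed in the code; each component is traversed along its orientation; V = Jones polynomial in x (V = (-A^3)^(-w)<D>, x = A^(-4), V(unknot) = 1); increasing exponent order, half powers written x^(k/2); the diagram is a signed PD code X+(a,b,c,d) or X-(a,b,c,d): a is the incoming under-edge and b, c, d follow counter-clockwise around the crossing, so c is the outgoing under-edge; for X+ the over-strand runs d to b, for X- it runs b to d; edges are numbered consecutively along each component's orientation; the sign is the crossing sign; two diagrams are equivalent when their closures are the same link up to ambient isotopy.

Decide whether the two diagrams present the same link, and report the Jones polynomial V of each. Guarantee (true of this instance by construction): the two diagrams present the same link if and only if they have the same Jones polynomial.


equivalent: yes
V(D1) = x^-5 - 2x^-4 + 2x^-3 - 2x^-2 + 2x^-1 - 1 + x  (w -2, c 12, <D> = A^-10 - A^-6 + 2A^-2 - 2A^2 + 2A^6 - 2A^10 + A^14)
V(D2) = x^-5 - 2x^-4 + 2x^-3 - 2x^-2 + 2x^-1 - 1 + x  [14 crossings, <D> = A^-16 - A^-12 + 2A^-8 - 2A^-4 + 2 - 2A^4 + A^8, w = -4]
key observation: from 12 to 14 crossings by R-moves: one link, two diagrams
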